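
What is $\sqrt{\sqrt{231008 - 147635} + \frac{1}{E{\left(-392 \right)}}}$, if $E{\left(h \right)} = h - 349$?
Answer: $\frac{\sqrt{-741 + 549081 \sqrt{83373}}}{741} \approx 16.992$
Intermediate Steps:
$E{\left(h \right)} = -349 + h$ ($E{\left(h \right)} = h - 349 = -349 + h$)
$\sqrt{\sqrt{231008 - 147635} + \frac{1}{E{\left(-392 \right)}}} = \sqrt{\sqrt{231008 - 147635} + \frac{1}{-349 - 392}} = \sqrt{\sqrt{83373} + \frac{1}{-741}} = \sqrt{\sqrt{83373} - \frac{1}{741}} = \sqrt{- \frac{1}{741} + \sqrt{83373}}$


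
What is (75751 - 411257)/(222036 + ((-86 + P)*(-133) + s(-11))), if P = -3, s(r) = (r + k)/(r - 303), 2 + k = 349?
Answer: -52674442/36717893 ≈ -1.4346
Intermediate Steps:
k = 347 (k = -2 + 349 = 347)
s(r) = (347 + r)/(-303 + r) (s(r) = (r + 347)/(r - 303) = (347 + r)/(-303 + r))
(75751 - 411257)/(222036 + ((-86 + P)*(-133) + s(-11))) = (75751 - 411257)/(222036 + ((-86 - 3)*(-133) + (347 - 11)/(-303 - 11))) = -335506/(222036 + (-89*(-133) + 336/(-314))) = -335506/(222036 + (11837 - 1/314*336)) = -335506/(222036 + (11837 - 168/157)) = -335506/(222036 + 1858241/157) = -335506/36717893/157 = -335506*157/36717893 = -52674442/36717893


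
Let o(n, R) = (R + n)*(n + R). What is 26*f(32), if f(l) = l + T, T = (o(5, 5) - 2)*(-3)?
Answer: -6812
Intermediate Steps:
o(n, R) = (R + n)² (o(n, R) = (R + n)*(R + n) = (R + n)²)
T = -294 (T = ((5 + 5)² - 2)*(-3) = (10² - 2)*(-3) = (100 - 2)*(-3) = 98*(-3) = -294)
f(l) = -294 + l (f(l) = l - 294 = -294 + l)
26*f(32) = 26*(-294 + 32) = 26*(-262) = -6812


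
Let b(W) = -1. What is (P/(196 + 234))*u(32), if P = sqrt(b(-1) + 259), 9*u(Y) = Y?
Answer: 16*sqrt(258)/1935 ≈ 0.13282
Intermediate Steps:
u(Y) = Y/9
P = sqrt(258) (P = sqrt(-1 + 259) = sqrt(258) ≈ 16.062)
(P/(196 + 234))*u(32) = (sqrt(258)/(196 + 234))*((1/9)*32) = (sqrt(258)/430)*(32/9) = 16*sqrt(258)/1935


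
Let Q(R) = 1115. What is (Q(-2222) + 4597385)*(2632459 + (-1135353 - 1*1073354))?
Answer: 1948623572000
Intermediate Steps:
(Q(-2222) + 4597385)*(2632459 + (-1135353 - 1*1073354)) = (1115 + 4597385)*(2632459 + (-1135353 - 1*1073354)) = 4598500*(2632459 + (-1135353 - 1073354)) = 4598500*(2632459 - 2208707) = 4598500*423752 = 1948623572000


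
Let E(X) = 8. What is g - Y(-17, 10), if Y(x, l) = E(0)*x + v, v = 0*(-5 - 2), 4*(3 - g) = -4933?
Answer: 5489/4 ≈ 1372.3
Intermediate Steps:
g = 4945/4 (g = 3 - 1/4*(-4933) = 3 + 4933/4 = 4945/4 ≈ 1236.3)
v = 0 (v = 0*(-7) = 0)
Y(x, l) = 8*x (Y(x, l) = 8*x + 0 = 8*x)
g - Y(-17, 10) = 4945/4 - 8*(-17) = 4945/4 - 1*(-136) = 4945/4 + 136 = 5489/4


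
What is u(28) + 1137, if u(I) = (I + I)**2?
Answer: 4273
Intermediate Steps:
u(I) = 4*I**2 (u(I) = (2*I)**2 = 4*I**2)
u(28) + 1137 = 4*28**2 + 1137 = 4*784 + 1137 = 3136 + 1137 = 4273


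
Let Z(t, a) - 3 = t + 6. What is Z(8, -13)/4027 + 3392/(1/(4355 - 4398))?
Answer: -587362095/4027 ≈ -1.4586e+5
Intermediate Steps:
Z(t, a) = 9 + t (Z(t, a) = 3 + (t + 6) = 3 + (6 + t) = 9 + t)
Z(8, -13)/4027 + 3392/(1/(4355 - 4398)) = (9 + 8)/4027 + 3392/(1/(4355 - 4398)) = 17*(1/4027) + 3392/(1/(-43)) = 17/4027 + 3392/(-1/43) = 17/4027 + 3392*(-43) = 17/4027 - 145856 = -587362095/4027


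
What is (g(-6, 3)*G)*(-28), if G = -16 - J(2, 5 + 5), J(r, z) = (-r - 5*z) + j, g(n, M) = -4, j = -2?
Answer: 4256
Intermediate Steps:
J(r, z) = -2 - r - 5*z (J(r, z) = (-r - 5*z) - 2 = -2 - r - 5*z)
G = 38 (G = -16 - (-2 - 1*2 - 5*(5 + 5)) = -16 - (-2 - 2 - 5*10) = -16 - (-2 - 2 - 50) = -16 - 1*(-54) = -16 + 54 = 38)
(g(-6, 3)*G)*(-28) = -4*38*(-28) = -152*(-28) = 4256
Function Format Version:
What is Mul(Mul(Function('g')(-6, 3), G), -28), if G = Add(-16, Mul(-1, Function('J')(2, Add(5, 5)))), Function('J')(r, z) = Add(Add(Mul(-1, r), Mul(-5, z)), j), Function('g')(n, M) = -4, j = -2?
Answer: 4256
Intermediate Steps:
Function('J')(r, z) = Add(-2, Mul(-1, r), Mul(-5, z)) (Function('J')(r, z) = Add(Add(Mul(-1, r), Mul(-5, z)), -2) = Add(-2, Mul(-1, r), Mul(-5, z)))
G = 38 (G = Add(-16, Mul(-1, Add(-2, Mul(-1, 2), Mul(-5, Add(5, 5))))) = Add(-16, Mul(-1, Add(-2, -2, Mul(-5, 10)))) = Add(-16, Mul(-1, Add(-2, -2, -50))) = Add(-16, Mul(-1, -54)) = Add(-16, 54) = 38)
Mul(Mul(Function('g')(-6, 3), G), -28) = Mul(Mul(-4, 38), -28) = Mul(-152, -28) = 4256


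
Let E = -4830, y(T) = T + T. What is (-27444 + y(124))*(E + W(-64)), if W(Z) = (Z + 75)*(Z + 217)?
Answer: 85585812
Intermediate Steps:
W(Z) = (75 + Z)*(217 + Z)
y(T) = 2*T
(-27444 + y(124))*(E + W(-64)) = (-27444 + 2*124)*(-4830 + (16275 + (-64)**2 + 292*(-64))) = (-27444 + 248)*(-4830 + (16275 + 4096 - 18688)) = -27196*(-4830 + 1683) = -27196*(-3147) = 85585812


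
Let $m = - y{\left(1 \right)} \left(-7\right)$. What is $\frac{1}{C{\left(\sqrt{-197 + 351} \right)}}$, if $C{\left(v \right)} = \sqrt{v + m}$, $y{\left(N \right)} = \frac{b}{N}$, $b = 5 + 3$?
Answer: $\frac{1}{\sqrt{56 + \sqrt{154}}} \approx 0.1209$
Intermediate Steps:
$b = 8$
$y{\left(N \right)} = \frac{8}{N}$
$m = 56$ ($m = - \frac{8}{1} \left(-7\right) = - 8 \cdot 1 \left(-7\right) = \left(-1\right) 8 \left(-7\right) = \left(-8\right) \left(-7\right) = 56$)
$C{\left(v \right)} = \sqrt{56 + v}$ ($C{\left(v \right)} = \sqrt{v + 56} = \sqrt{56 + v}$)
$\frac{1}{C{\left(\sqrt{-197 + 351} \right)}} = \frac{1}{\sqrt{56 + \sqrt{-197 + 351}}} = \frac{1}{\sqrt{56 + \sqrt{154}}}$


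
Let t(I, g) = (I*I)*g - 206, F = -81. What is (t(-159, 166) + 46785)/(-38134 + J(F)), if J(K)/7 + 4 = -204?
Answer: -848645/7918 ≈ -107.18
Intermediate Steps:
t(I, g) = -206 + g*I**2 (t(I, g) = I**2*g - 206 = g*I**2 - 206 = -206 + g*I**2)
J(K) = -1456 (J(K) = -28 + 7*(-204) = -28 - 1428 = -1456)
(t(-159, 166) + 46785)/(-38134 + J(F)) = ((-206 + 166*(-159)**2) + 46785)/(-38134 - 1456) = ((-206 + 166*25281) + 46785)/(-39590) = ((-206 + 4196646) + 46785)*(-1/39590) = (4196440 + 46785)*(-1/39590) = 4243225*(-1/39590) = -848645/7918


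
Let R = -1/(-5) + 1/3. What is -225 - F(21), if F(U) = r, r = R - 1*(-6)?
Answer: -3473/15 ≈ -231.53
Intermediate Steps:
R = 8/15 (R = -1*(-1/5) + 1*(1/3) = 1/5 + 1/3 = 8/15 ≈ 0.53333)
r = 98/15 (r = 8/15 - 1*(-6) = 8/15 + 6 = 98/15 ≈ 6.5333)
F(U) = 98/15
-225 - F(21) = -225 - 1*98/15 = -225 - 98/15 = -3473/15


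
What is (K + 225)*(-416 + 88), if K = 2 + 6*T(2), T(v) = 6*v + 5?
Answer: -107912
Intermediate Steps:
T(v) = 5 + 6*v
K = 104 (K = 2 + 6*(5 + 6*2) = 2 + 6*(5 + 12) = 2 + 6*17 = 2 + 102 = 104)
(K + 225)*(-416 + 88) = (104 + 225)*(-416 + 88) = 329*(-328) = -107912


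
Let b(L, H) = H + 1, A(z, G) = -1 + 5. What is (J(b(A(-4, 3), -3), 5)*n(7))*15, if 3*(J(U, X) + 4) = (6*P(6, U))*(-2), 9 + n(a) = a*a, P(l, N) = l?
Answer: -16800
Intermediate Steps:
n(a) = -9 + a**2 (n(a) = -9 + a*a = -9 + a**2)
A(z, G) = 4
b(L, H) = 1 + H
J(U, X) = -28 (J(U, X) = -4 + ((6*6)*(-2))/3 = -4 + (36*(-2))/3 = -4 + (1/3)*(-72) = -4 - 24 = -28)
(J(b(A(-4, 3), -3), 5)*n(7))*15 = -28*(-9 + 7**2)*15 = -28*(-9 + 49)*15 = -28*40*15 = -1120*15 = -16800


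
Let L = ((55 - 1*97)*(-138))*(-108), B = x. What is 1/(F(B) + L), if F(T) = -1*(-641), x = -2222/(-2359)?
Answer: -1/625327 ≈ -1.5992e-6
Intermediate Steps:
x = 2222/2359 (x = -2222*(-1/2359) = 2222/2359 ≈ 0.94192)
B = 2222/2359 ≈ 0.94192
F(T) = 641
L = -625968 (L = ((55 - 97)*(-138))*(-108) = -42*(-138)*(-108) = 5796*(-108) = -625968)
1/(F(B) + L) = 1/(641 - 625968) = 1/(-625327) = -1/625327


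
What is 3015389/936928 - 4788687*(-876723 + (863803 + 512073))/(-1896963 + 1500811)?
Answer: 12171350351041729/2017205984 ≈ 6.0338e+6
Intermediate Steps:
3015389/936928 - 4788687*(-876723 + (863803 + 512073))/(-1896963 + 1500811) = 3015389*(1/936928) - 4788687/((-396152/(-876723 + 1375876))) = 3015389/936928 - 4788687/((-396152/499153)) = 3015389/936928 - 4788687/((-396152*1/499153)) = 3015389/936928 - 4788687/(-396152/499153) = 3015389/936928 - 4788687*(-499153/396152) = 3015389/936928 + 2390287482111/396152 = 12171350351041729/2017205984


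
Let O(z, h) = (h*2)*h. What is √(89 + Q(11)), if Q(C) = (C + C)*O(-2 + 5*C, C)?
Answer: √5413 ≈ 73.573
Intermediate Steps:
O(z, h) = 2*h² (O(z, h) = (2*h)*h = 2*h²)
Q(C) = 4*C³ (Q(C) = (C + C)*(2*C²) = (2*C)*(2*C²) = 4*C³)
√(89 + Q(11)) = √(89 + 4*11³) = √(89 + 4*1331) = √(89 + 5324) = √5413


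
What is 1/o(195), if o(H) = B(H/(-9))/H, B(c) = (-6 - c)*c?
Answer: -27/47 ≈ -0.57447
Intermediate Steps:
B(c) = c*(-6 - c)
o(H) = ⅔ - H/81 (o(H) = (-H/(-9)*(6 + H/(-9)))/H = (-H*(-⅑)*(6 + H*(-⅑)))/H = (-(-H/9)*(6 - H/9))/H = (H*(6 - H/9)/9)/H = ⅔ - H/81)
1/o(195) = 1/(⅔ - 1/81*195) = 1/(⅔ - 65/27) = 1/(-47/27) = -27/47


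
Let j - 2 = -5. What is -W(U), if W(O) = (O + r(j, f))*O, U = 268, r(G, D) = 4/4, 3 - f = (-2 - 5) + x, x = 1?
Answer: -72092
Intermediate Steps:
j = -3 (j = 2 - 5 = -3)
f = 9 (f = 3 - ((-2 - 5) + 1) = 3 - (-7 + 1) = 3 - 1*(-6) = 3 + 6 = 9)
r(G, D) = 1 (r(G, D) = 4*(¼) = 1)
W(O) = O*(1 + O) (W(O) = (O + 1)*O = (1 + O)*O = O*(1 + O))
-W(U) = -268*(1 + 268) = -268*269 = -1*72092 = -72092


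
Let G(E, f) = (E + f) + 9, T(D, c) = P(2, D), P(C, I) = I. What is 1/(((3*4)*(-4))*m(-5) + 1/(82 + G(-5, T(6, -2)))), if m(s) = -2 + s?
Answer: 92/30913 ≈ 0.0029761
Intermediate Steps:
T(D, c) = D
G(E, f) = 9 + E + f
1/(((3*4)*(-4))*m(-5) + 1/(82 + G(-5, T(6, -2)))) = 1/(((3*4)*(-4))*(-2 - 5) + 1/(82 + (9 - 5 + 6))) = 1/((12*(-4))*(-7) + 1/(82 + 10)) = 1/(-48*(-7) + 1/92) = 1/(336 + 1/92) = 1/(30913/92) = 92/30913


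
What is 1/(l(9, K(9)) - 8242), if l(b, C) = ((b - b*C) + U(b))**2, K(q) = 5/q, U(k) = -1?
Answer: -1/8233 ≈ -0.00012146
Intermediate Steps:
l(b, C) = (-1 + b - C*b)**2 (l(b, C) = ((b - b*C) - 1)**2 = ((b - C*b) - 1)**2 = (-1 + b - C*b)**2)
1/(l(9, K(9)) - 8242) = 1/((1 - 1*9 + (5/9)*9)**2 - 8242) = 1/((1 - 9 + (5*(1/9))*9)**2 - 8242) = 1/((1 - 9 + (5/9)*9)**2 - 8242) = 1/((1 - 9 + 5)**2 - 8242) = 1/((-3)**2 - 8242) = 1/(9 - 8242) = 1/(-8233) = -1/8233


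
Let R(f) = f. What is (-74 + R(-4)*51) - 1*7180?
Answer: -7458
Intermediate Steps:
(-74 + R(-4)*51) - 1*7180 = (-74 - 4*51) - 1*7180 = (-74 - 204) - 7180 = -278 - 7180 = -7458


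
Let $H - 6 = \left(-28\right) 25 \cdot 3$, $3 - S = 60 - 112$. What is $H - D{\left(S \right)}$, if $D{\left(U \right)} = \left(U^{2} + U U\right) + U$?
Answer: $-8199$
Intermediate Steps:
$S = 55$ ($S = 3 - \left(60 - 112\right) = 3 - -52 = 3 + 52 = 55$)
$H = -2094$ ($H = 6 + \left(-28\right) 25 \cdot 3 = 6 - 2100 = -2094$)
$D{\left(U \right)} = U + 2 U^{2}$ ($D{\left(U \right)} = \left(U^{2} + U^{2}\right) + U = 2 U^{2} + U = U + 2 U^{2}$)
$H - D{\left(S \right)} = -2094 - 55 \left(1 + 2 \cdot 55\right) = -2094 - 55 \left(1 + 110\right) = -2094 - 55 \cdot 111 = -2094 - 6105 = -8199$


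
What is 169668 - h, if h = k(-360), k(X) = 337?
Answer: 169331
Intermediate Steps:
h = 337
169668 - h = 169668 - 1*337 = 169668 - 337 = 169331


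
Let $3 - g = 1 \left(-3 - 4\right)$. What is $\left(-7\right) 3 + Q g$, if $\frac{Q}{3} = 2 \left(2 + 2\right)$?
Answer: $219$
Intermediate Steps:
$g = 10$ ($g = 3 - 1 \left(-3 - 4\right) = 3 - 1 \left(-7\right) = 3 - -7 = 3 + 7 = 10$)
$Q = 24$ ($Q = 3 \cdot 2 \left(2 + 2\right) = 3 \cdot 2 \cdot 4 = 3 \cdot 8 = 24$)
$\left(-7\right) 3 + Q g = \left(-7\right) 3 + 24 \cdot 10 = -21 + 240 = 219$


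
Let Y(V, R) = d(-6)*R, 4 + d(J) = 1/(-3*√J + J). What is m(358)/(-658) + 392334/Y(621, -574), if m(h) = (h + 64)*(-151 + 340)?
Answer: 939891663/20085121 + 588501*I*√6/427343 ≈ 46.795 + 3.3732*I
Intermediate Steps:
m(h) = 12096 + 189*h (m(h) = (64 + h)*189 = 12096 + 189*h)
d(J) = -4 + 1/(J - 3*√J) (d(J) = -4 + 1/(-3*√J + J) = -4 + 1/(J - 3*√J))
Y(V, R) = R*(-25 - 12*I*√6)/(6 + 3*I*√6) (Y(V, R) = ((-1 - 12*I*√6 + 4*(-6))/(-1*(-6) + 3*√(-6)))*R = ((-1 - 12*I*√6 - 24)/(6 + 3*(I*√6)))*R = ((-1 - 12*I*√6 - 24)/(6 + 3*I*√6))*R = ((-25 - 12*I*√6)/(6 + 3*I*√6))*R = R*(-25 - 12*I*√6)/(6 + 3*I*√6))
m(358)/(-658) + 392334/Y(621, -574) = (12096 + 189*358)/(-658) + 392334/(((⅓)*(-574)*(-12*√6 + 25*I)/(√6 - 2*I))) = (12096 + 67662)*(-1/658) + 392334/((-574*(-12*√6 + 25*I)/(3*(√6 - 2*I)))) = 79758*(-1/658) + 392334*(-3*(√6 - 2*I)/(574*(-12*√6 + 25*I))) = -5697/47 - 588501*(√6 - 2*I)/(287*(-12*√6 + 25*I))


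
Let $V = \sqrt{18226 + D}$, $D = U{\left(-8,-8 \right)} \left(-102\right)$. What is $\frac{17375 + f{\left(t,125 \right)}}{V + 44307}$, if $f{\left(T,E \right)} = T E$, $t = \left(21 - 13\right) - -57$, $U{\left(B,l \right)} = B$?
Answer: $\frac{1129828500}{1963091207} - \frac{25500 \sqrt{19042}}{1963091207} \approx 0.57374$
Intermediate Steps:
$t = 65$ ($t = \left(21 - 13\right) + 57 = 8 + 57 = 65$)
$D = 816$ ($D = \left(-8\right) \left(-102\right) = 816$)
$f{\left(T,E \right)} = E T$
$V = \sqrt{19042}$ ($V = \sqrt{18226 + 816} = \sqrt{19042} \approx 137.99$)
$\frac{17375 + f{\left(t,125 \right)}}{V + 44307} = \frac{17375 + 125 \cdot 65}{\sqrt{19042} + 44307} = \frac{17375 + 8125}{44307 + \sqrt{19042}} = \frac{25500}{44307 + \sqrt{19042}}$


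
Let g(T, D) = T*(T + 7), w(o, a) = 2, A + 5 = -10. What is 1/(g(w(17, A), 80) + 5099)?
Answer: 1/5117 ≈ 0.00019543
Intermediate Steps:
A = -15 (A = -5 - 10 = -15)
g(T, D) = T*(7 + T)
1/(g(w(17, A), 80) + 5099) = 1/(2*(7 + 2) + 5099) = 1/(2*9 + 5099) = 1/(18 + 5099) = 1/5117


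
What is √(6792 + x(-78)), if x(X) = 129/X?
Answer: √4590274/26 ≈ 82.404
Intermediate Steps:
√(6792 + x(-78)) = √(6792 + 129/(-78)) = √(6792 + 129*(-1/78)) = √(6792 - 43/26) = √(176549/26) = √4590274/26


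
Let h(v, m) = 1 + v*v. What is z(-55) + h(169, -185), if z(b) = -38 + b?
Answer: 28469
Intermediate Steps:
h(v, m) = 1 + v²
z(-55) + h(169, -185) = (-38 - 55) + (1 + 169²) = -93 + (1 + 28561) = -93 + 28562 = 28469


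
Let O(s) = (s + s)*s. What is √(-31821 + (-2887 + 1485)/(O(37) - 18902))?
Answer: I*√230944605658/2694 ≈ 178.38*I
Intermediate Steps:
O(s) = 2*s² (O(s) = (2*s)*s = 2*s²)
√(-31821 + (-2887 + 1485)/(O(37) - 18902)) = √(-31821 + (-2887 + 1485)/(2*37² - 18902)) = √(-31821 - 1402/(2*1369 - 18902)) = √(-31821 - 1402/(2738 - 18902)) = √(-31821 - 1402/(-16164)) = √(-31821 - 1402*(-1/16164)) = √(-31821 + 701/8082) = √(-257176621/8082) = I*√230944605658/2694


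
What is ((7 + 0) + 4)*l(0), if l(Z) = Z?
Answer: 0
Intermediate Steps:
((7 + 0) + 4)*l(0) = ((7 + 0) + 4)*0 = (7 + 4)*0 = 11*0 = 0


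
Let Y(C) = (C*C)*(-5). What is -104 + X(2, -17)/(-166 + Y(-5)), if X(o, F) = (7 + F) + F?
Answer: -10079/97 ≈ -103.91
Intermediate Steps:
Y(C) = -5*C² (Y(C) = C²*(-5) = -5*C²)
X(o, F) = 7 + 2*F
-104 + X(2, -17)/(-166 + Y(-5)) = -104 + (7 + 2*(-17))/(-166 - 5*(-5)²) = -104 + (7 - 34)/(-166 - 5*25) = -104 - 27/(-166 - 125) = -104 - 27/(-291) = -104 - 1/291*(-27) = -104 + 9/97 = -10079/97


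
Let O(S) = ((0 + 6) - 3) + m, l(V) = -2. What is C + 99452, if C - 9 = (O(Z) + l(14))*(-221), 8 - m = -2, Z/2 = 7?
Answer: 97030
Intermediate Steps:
Z = 14 (Z = 2*7 = 14)
m = 10 (m = 8 - 1*(-2) = 8 + 2 = 10)
O(S) = 13 (O(S) = ((0 + 6) - 3) + 10 = (6 - 3) + 10 = 3 + 10 = 13)
C = -2422 (C = 9 + (13 - 2)*(-221) = 9 + 11*(-221) = 9 - 2431 = -2422)
C + 99452 = -2422 + 99452 = 97030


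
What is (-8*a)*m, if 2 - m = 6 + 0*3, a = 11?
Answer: 352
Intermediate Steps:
m = -4 (m = 2 - (6 + 0*3) = 2 - (6 + 0) = 2 - 1*6 = 2 - 6 = -4)
(-8*a)*m = -8*11*(-4) = -88*(-4) = 352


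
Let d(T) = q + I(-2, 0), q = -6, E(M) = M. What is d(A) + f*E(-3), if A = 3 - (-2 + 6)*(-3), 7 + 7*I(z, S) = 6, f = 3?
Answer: -106/7 ≈ -15.143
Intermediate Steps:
I(z, S) = -1/7 (I(z, S) = -1 + (1/7)*6 = -1 + 6/7 = -1/7)
A = 15 (A = 3 - 4*(-3) = 3 - 1*(-12) = 3 + 12 = 15)
d(T) = -43/7 (d(T) = -6 - 1/7 = -43/7)
d(A) + f*E(-3) = -43/7 + 3*(-3) = -43/7 - 9 = -106/7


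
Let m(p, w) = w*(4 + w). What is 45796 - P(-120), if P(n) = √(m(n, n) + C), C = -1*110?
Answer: 45796 - √13810 ≈ 45679.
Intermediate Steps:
C = -110
P(n) = √(-110 + n*(4 + n)) (P(n) = √(n*(4 + n) - 110) = √(-110 + n*(4 + n)))
45796 - P(-120) = 45796 - √(-110 - 120*(4 - 120)) = 45796 - √(-110 - 120*(-116)) = 45796 - √(-110 + 13920) = 45796 - √13810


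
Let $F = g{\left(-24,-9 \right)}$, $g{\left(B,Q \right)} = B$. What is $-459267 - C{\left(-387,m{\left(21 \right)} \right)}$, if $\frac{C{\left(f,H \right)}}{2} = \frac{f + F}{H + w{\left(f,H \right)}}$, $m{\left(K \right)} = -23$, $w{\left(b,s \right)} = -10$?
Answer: $- \frac{5052211}{11} \approx -4.5929 \cdot 10^{5}$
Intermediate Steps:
$F = -24$
$C{\left(f,H \right)} = \frac{2 \left(-24 + f\right)}{-10 + H}$ ($C{\left(f,H \right)} = 2 \frac{f - 24}{H - 10} = 2 \frac{-24 + f}{-10 + H} = \frac{2 \left(-24 + f\right)}{-10 + H}$)
$-459267 - C{\left(-387,m{\left(21 \right)} \right)} = -459267 - \frac{2 \left(-24 - 387\right)}{-10 - 23} = -459267 - 2 \frac{1}{-33} \left(-411\right) = -459267 - 2 \left(- \frac{1}{33}\right) \left(-411\right) = -459267 - \frac{274}{11} = - \frac{5052211}{11}$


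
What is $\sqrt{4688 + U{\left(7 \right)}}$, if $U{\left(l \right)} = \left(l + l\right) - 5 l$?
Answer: $\sqrt{4667} \approx 68.315$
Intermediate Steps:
$U{\left(l \right)} = - 3 l$ ($U{\left(l \right)} = 2 l - 5 l = - 3 l$)
$\sqrt{4688 + U{\left(7 \right)}} = \sqrt{4688 - 21} = \sqrt{4667}$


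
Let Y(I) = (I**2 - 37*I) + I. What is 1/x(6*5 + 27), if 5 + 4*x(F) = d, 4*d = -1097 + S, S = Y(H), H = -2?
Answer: -16/1041 ≈ -0.015370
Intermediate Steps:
Y(I) = I**2 - 36*I
S = 76 (S = -2*(-36 - 2) = -2*(-38) = 76)
d = -1021/4 (d = (-1097 + 76)/4 = (1/4)*(-1021) = -1021/4 ≈ -255.25)
x(F) = -1041/16 (x(F) = -5/4 + (1/4)*(-1021/4) = -5/4 - 1021/16 = -1041/16)
1/x(6*5 + 27) = 1/(-1041/16) = -16/1041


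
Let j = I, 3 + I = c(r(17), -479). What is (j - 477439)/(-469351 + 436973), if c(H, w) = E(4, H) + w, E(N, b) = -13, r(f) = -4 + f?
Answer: 238967/16189 ≈ 14.761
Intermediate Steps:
c(H, w) = -13 + w
I = -495 (I = -3 + (-13 - 479) = -3 - 492 = -495)
j = -495
(j - 477439)/(-469351 + 436973) = (-495 - 477439)/(-469351 + 436973) = -477934/(-32378) = -477934*(-1/32378) = 238967/16189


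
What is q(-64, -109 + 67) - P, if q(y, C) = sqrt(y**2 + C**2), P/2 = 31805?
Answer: -63610 + 2*sqrt(1465) ≈ -63533.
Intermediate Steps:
P = 63610 (P = 2*31805 = 63610)
q(y, C) = sqrt(C**2 + y**2)
q(-64, -109 + 67) - P = sqrt((-109 + 67)**2 + (-64)**2) - 1*63610 = sqrt((-42)**2 + 4096) - 63610 = sqrt(1764 + 4096) - 63610 = sqrt(5860) - 63610 = 2*sqrt(1465) - 63610 = -63610 + 2*sqrt(1465)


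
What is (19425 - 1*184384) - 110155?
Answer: -275114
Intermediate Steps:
(19425 - 1*184384) - 110155 = (19425 - 184384) - 110155 = -164959 - 110155 = -275114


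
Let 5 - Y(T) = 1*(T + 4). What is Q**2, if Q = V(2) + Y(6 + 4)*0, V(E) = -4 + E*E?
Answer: 0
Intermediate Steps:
Y(T) = 1 - T (Y(T) = 5 - (T + 4) = 5 - (4 + T) = 5 + (-4 - T) = 1 - T)
V(E) = -4 + E**2
Q = 0 (Q = (-4 + 2**2) + (1 - (6 + 4))*0 = (-4 + 4) + (1 - 1*10)*0 = 0 + (1 - 10)*0 = 0 - 9*0 = 0 + 0 = 0)
Q**2 = 0**2 = 0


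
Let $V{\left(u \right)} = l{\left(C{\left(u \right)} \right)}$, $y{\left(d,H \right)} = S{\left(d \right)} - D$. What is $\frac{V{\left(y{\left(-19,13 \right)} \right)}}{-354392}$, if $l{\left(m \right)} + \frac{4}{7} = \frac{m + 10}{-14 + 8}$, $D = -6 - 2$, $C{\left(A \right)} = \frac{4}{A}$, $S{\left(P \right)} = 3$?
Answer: $\frac{177}{27288184} \approx 6.4863 \cdot 10^{-6}$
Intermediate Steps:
$D = -8$ ($D = -6 - 2 = -8$)
$y{\left(d,H \right)} = 11$ ($y{\left(d,H \right)} = 3 - -8 = 3 + 8 = 11$)
$l{\left(m \right)} = - \frac{47}{21} - \frac{m}{6}$ ($l{\left(m \right)} = - \frac{4}{7} + \frac{m + 10}{-14 + 8} = - \frac{4}{7} + \frac{10 + m}{-6} = - \frac{4}{7} + \left(10 + m\right) \left(- \frac{1}{6}\right) = - \frac{4}{7} - \left(\frac{5}{3} + \frac{m}{6}\right) = - \frac{47}{21} - \frac{m}{6}$)
$V{\left(u \right)} = - \frac{47}{21} - \frac{2}{3 u}$ ($V{\left(u \right)} = - \frac{47}{21} - \frac{4 \frac{1}{u}}{6} = - \frac{47}{21} - \frac{2}{3 u}$)
$\frac{V{\left(y{\left(-19,13 \right)} \right)}}{-354392} = \frac{\frac{1}{21} \cdot \frac{1}{11} \left(-14 - 517\right)}{-354392} = \frac{1}{21} \cdot \frac{1}{11} \left(-14 - 517\right) \left(- \frac{1}{354392}\right) = \frac{1}{21} \cdot \frac{1}{11} \left(-531\right) \left(- \frac{1}{354392}\right) = \left(- \frac{177}{77}\right) \left(- \frac{1}{354392}\right) = \frac{177}{27288184}$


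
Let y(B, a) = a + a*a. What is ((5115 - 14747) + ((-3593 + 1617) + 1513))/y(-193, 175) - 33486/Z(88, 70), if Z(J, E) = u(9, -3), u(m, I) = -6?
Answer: 34376941/6160 ≈ 5580.7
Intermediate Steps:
y(B, a) = a + a²
Z(J, E) = -6
((5115 - 14747) + ((-3593 + 1617) + 1513))/y(-193, 175) - 33486/Z(88, 70) = ((5115 - 14747) + ((-3593 + 1617) + 1513))/((175*(1 + 175))) - 33486/(-6) = (-9632 + (-1976 + 1513))/((175*176)) - 33486*(-⅙) = (-9632 - 463)/30800 + 5581 = -10095*1/30800 + 5581 = -2019/6160 + 5581 = 34376941/6160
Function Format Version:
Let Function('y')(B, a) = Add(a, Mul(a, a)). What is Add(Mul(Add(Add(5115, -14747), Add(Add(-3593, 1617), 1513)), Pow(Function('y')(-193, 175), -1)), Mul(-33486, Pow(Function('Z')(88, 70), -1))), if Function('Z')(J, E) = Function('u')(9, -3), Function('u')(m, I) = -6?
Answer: Rational(34376941, 6160) ≈ 5580.7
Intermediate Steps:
Function('y')(B, a) = Add(a, Pow(a, 2))
Function('Z')(J, E) = -6
Add(Mul(Add(Add(5115, -14747), Add(Add(-3593, 1617), 1513)), Pow(Function('y')(-193, 175), -1)), Mul(-33486, Pow(Function('Z')(88, 70), -1))) = Add(Mul(Add(Add(5115, -14747), Add(Add(-3593, 1617), 1513)), Pow(Mul(175, Add(1, 175)), -1)), Mul(-33486, Pow(-6, -1))) = Add(Mul(Add(-9632, Add(-1976, 1513)), Pow(Mul(175, 176), -1)), Mul(-33486, Rational(-1, 6))) = Add(Mul(Add(-9632, -463), Pow(30800, -1)), 5581) = Add(Mul(-10095, Rational(1, 30800)), 5581) = Add(Rational(-2019, 6160), 5581) = Rational(34376941, 6160)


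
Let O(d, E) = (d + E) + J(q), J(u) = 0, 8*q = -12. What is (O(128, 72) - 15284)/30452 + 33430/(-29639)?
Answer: -366271259/225641707 ≈ -1.6232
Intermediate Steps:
q = -3/2 (q = (1/8)*(-12) = -3/2 ≈ -1.5000)
O(d, E) = E + d (O(d, E) = (d + E) + 0 = (E + d) + 0 = E + d)
(O(128, 72) - 15284)/30452 + 33430/(-29639) = ((72 + 128) - 15284)/30452 + 33430/(-29639) = (200 - 15284)*(1/30452) + 33430*(-1/29639) = -15084*1/30452 - 33430/29639 = -3771/7613 - 33430/29639 = -366271259/225641707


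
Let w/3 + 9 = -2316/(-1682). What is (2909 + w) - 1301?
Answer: 1333095/841 ≈ 1585.1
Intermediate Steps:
w = -19233/841 (w = -27 + 3*(-2316/(-1682)) = -27 + 3*(-2316*(-1/1682)) = -27 + 3*(1158/841) = -27 + 3474/841 = -19233/841 ≈ -22.869)
(2909 + w) - 1301 = (2909 - 19233/841) - 1301 = 2427236/841 - 1301 = 1333095/841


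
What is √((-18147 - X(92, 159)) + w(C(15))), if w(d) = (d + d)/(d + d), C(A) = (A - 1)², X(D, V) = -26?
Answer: 2*I*√4530 ≈ 134.61*I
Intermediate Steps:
C(A) = (-1 + A)²
w(d) = 1 (w(d) = (2*d)/((2*d)) = (2*d)*(1/(2*d)) = 1)
√((-18147 - X(92, 159)) + w(C(15))) = √((-18147 - 1*(-26)) + 1) = √((-18147 + 26) + 1) = √(-18121 + 1) = √(-18120) = 2*I*√4530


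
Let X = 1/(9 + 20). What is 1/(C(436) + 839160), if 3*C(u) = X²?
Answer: 2523/2117200681 ≈ 1.1917e-6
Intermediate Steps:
X = 1/29 ≈ 0.034483
C(u) = 1/2523 (C(u) = (1/29)²/3 = (⅓)*(1/841) = 1/2523)
1/(C(436) + 839160) = 1/(1/2523 + 839160) = 1/(2117200681/2523) = 2523/2117200681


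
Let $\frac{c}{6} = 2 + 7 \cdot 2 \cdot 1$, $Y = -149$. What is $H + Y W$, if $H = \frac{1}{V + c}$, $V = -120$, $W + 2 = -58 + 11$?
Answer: $\frac{175223}{24} \approx 7301.0$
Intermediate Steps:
$W = -49$ ($W = -2 + \left(-58 + 11\right) = -2 - 47 = -49$)
$c = 96$ ($c = 6 \left(2 + 7 \cdot 2 \cdot 1\right) = 6 \left(2 + 7 \cdot 2\right) = 6 \left(2 + 14\right) = 6 \cdot 16 = 96$)
$H = - \frac{1}{24}$ ($H = \frac{1}{-120 + 96} = \frac{1}{-24} = - \frac{1}{24} \approx -0.041667$)
$H + Y W = - \frac{1}{24} - -7301 = - \frac{1}{24} + 7301 = \frac{175223}{24}$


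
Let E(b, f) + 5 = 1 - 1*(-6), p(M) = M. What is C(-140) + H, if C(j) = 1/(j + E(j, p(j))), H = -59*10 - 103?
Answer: -95635/138 ≈ -693.01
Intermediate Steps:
E(b, f) = 2 (E(b, f) = -5 + (1 - 1*(-6)) = -5 + (1 + 6) = -5 + 7 = 2)
H = -693 (H = -590 - 103 = -693)
C(j) = 1/(2 + j) (C(j) = 1/(j + 2) = 1/(2 + j))
C(-140) + H = 1/(2 - 140) - 693 = 1/(-138) - 693 = -1/138 - 693 = -95635/138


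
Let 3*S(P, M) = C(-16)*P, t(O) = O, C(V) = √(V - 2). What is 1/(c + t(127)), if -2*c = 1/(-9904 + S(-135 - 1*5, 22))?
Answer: 49849255136/6330857917889 + 280*I*√2/6330857917889 ≈ 0.007874 + 6.2548e-11*I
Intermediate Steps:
C(V) = √(-2 + V)
S(P, M) = I*P*√2 (S(P, M) = (√(-2 - 16)*P)/3 = (√(-18)*P)/3 = ((3*I*√2)*P)/3 = (3*I*P*√2)/3 = I*P*√2)
c = -1/(2*(-9904 - 140*I*√2)) (c = -1/(2*(-9904 + I*(-135 - 1*5)*√2)) = -1/(2*(-9904 + I*(-135 - 5)*√2)) = -1/(2*(-9904 + I*(-140)*√2)) = -1/(2*(-9904 - 140*I*√2)) ≈ 5.0464e-5 - 1.0088e-6*I)
1/(c + t(127)) = 1/((619/12266052 - 35*I*√2/49064208) + 127) = 1/(1557789223/12266052 - 35*I*√2/49064208)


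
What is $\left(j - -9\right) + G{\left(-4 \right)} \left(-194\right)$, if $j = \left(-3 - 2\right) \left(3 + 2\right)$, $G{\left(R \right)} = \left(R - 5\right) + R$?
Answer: $2506$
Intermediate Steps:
$G{\left(R \right)} = -5 + 2 R$ ($G{\left(R \right)} = \left(-5 + R\right) + R = -5 + 2 R$)
$j = -25$ ($j = \left(-5\right) 5 = -25$)
$\left(j - -9\right) + G{\left(-4 \right)} \left(-194\right) = \left(-25 - -9\right) + \left(-5 + 2 \left(-4\right)\right) \left(-194\right) = \left(-25 + 9\right) + \left(-5 - 8\right) \left(-194\right) = -16 - -2522 = -16 + 2522 = 2506$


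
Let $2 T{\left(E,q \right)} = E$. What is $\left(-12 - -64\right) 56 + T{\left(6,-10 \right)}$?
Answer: $2915$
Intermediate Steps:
$T{\left(E,q \right)} = \frac{E}{2}$
$\left(-12 - -64\right) 56 + T{\left(6,-10 \right)} = \left(-12 - -64\right) 56 + \frac{1}{2} \cdot 6 = \left(-12 + 64\right) 56 + 3 = 52 \cdot 56 + 3 = 2912 + 3 = 2915$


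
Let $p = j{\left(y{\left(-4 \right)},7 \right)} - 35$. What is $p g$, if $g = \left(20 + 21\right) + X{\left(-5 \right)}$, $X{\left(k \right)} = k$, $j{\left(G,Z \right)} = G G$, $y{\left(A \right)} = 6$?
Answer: $36$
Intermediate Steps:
$j{\left(G,Z \right)} = G^{2}$
$p = 1$ ($p = 6^{2} - 35 = 36 - 35 = 1$)
$g = 36$ ($g = \left(20 + 21\right) - 5 = 41 - 5 = 36$)
$p g = 1 \cdot 36 = 36$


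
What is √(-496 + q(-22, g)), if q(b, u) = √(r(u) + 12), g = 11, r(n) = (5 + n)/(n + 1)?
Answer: √(-4464 + 6*√30)/3 ≈ 22.189*I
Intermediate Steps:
r(n) = (5 + n)/(1 + n)
q(b, u) = √(12 + (5 + u)/(1 + u)) (q(b, u) = √((5 + u)/(1 + u) + 12) = √(12 + (5 + u)/(1 + u)))
√(-496 + q(-22, g)) = √(-496 + √((17 + 13*11)/(1 + 11))) = √(-496 + √((17 + 143)/12)) = √(-496 + √((1/12)*160)) = √(-496 + √(40/3)) = √(-496 + 2*√30/3)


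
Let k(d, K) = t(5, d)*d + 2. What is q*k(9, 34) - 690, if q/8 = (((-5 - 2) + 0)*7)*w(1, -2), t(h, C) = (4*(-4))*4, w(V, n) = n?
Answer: -450706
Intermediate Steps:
t(h, C) = -64 (t(h, C) = -16*4 = -64)
k(d, K) = 2 - 64*d (k(d, K) = -64*d + 2 = 2 - 64*d)
q = 784 (q = 8*((((-5 - 2) + 0)*7)*(-2)) = 8*(((-7 + 0)*7)*(-2)) = 8*(-7*7*(-2)) = 8*(-49*(-2)) = 8*98 = 784)
q*k(9, 34) - 690 = 784*(2 - 64*9) - 690 = 784*(2 - 576) - 690 = 784*(-574) - 690 = -450016 - 690 = -450706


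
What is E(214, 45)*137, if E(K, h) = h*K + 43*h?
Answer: 1584405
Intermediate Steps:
E(K, h) = 43*h + K*h (E(K, h) = K*h + 43*h = 43*h + K*h)
E(214, 45)*137 = (45*(43 + 214))*137 = (45*257)*137 = 11565*137 = 1584405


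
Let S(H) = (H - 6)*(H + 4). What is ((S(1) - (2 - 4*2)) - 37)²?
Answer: 3136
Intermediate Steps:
S(H) = (-6 + H)*(4 + H)
((S(1) - (2 - 4*2)) - 37)² = (((-24 + 1² - 2*1) - (2 - 4*2)) - 37)² = (((-24 + 1 - 2) - (2 - 8)) - 37)² = ((-25 - 1*(-6)) - 37)² = ((-25 + 6) - 37)² = (-19 - 37)² = (-56)² = 3136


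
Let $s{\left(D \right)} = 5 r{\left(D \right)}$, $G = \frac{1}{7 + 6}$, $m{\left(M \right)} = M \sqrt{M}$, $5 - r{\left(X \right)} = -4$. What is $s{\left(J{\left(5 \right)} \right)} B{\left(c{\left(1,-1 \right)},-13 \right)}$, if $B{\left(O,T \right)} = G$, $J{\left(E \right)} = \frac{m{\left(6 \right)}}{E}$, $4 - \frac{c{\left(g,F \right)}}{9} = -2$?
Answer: $\frac{45}{13} \approx 3.4615$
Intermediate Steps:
$r{\left(X \right)} = 9$ ($r{\left(X \right)} = 5 - -4 = 5 + 4 = 9$)
$m{\left(M \right)} = M^{\frac{3}{2}}$
$G = \frac{1}{13} \approx 0.076923$
$c{\left(g,F \right)} = 54$ ($c{\left(g,F \right)} = 36 - -18 = 36 + 18 = 54$)
$J{\left(E \right)} = \frac{6 \sqrt{6}}{E}$ ($J{\left(E \right)} = \frac{6^{\frac{3}{2}}}{E} = \frac{6 \sqrt{6}}{E}$)
$B{\left(O,T \right)} = \frac{1}{13}$
$s{\left(D \right)} = 45$ ($s{\left(D \right)} = 5 \cdot 9 = 45$)
$s{\left(J{\left(5 \right)} \right)} B{\left(c{\left(1,-1 \right)},-13 \right)} = 45 \cdot \frac{1}{13} = \frac{45}{13}$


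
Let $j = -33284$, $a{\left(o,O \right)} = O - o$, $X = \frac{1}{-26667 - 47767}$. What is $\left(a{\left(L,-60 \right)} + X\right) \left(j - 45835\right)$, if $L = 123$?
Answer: $\frac{1077713366337}{74434} \approx 1.4479 \cdot 10^{7}$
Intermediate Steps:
$X = - \frac{1}{74434}$ ($X = \frac{1}{-74434} = - \frac{1}{74434} \approx -1.3435 \cdot 10^{-5}$)
$\left(a{\left(L,-60 \right)} + X\right) \left(j - 45835\right) = \left(\left(-60 - 123\right) - \frac{1}{74434}\right) \left(-33284 - 45835\right) = \left(\left(-60 - 123\right) - \frac{1}{74434}\right) \left(-79119\right) = \left(-183 - \frac{1}{74434}\right) \left(-79119\right) = \left(- \frac{13621423}{74434}\right) \left(-79119\right) = \frac{1077713366337}{74434}$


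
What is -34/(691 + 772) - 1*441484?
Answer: -645891126/1463 ≈ -4.4148e+5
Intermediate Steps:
-34/(691 + 772) - 1*441484 = -34/1463 - 441484 = -645891126/1463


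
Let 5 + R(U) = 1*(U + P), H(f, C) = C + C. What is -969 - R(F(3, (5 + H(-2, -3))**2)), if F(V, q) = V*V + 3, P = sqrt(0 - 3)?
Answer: -976 - I*sqrt(3) ≈ -976.0 - 1.732*I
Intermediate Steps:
H(f, C) = 2*C
P = I*sqrt(3) (P = sqrt(-3) = I*sqrt(3) ≈ 1.732*I)
F(V, q) = 3 + V**2 (F(V, q) = V**2 + 3 = 3 + V**2)
R(U) = -5 + U + I*sqrt(3) (R(U) = -5 + 1*(U + I*sqrt(3)) = -5 + (U + I*sqrt(3)) = -5 + U + I*sqrt(3))
-969 - R(F(3, (5 + H(-2, -3))**2)) = -969 - (-5 + (3 + 3**2) + I*sqrt(3)) = -969 - (-5 + (3 + 9) + I*sqrt(3)) = -969 - (-5 + 12 + I*sqrt(3)) = -969 - (7 + I*sqrt(3)) = -969 + (-7 - I*sqrt(3)) = -976 - I*sqrt(3)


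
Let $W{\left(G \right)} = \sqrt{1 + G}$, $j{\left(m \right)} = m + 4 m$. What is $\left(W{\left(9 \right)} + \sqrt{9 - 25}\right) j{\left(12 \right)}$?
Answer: $60 \sqrt{10} + 240 i \approx 189.74 + 240.0 i$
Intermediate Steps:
$j{\left(m \right)} = 5 m$
$\left(W{\left(9 \right)} + \sqrt{9 - 25}\right) j{\left(12 \right)} = \left(\sqrt{1 + 9} + \sqrt{9 - 25}\right) 5 \cdot 12 = \left(\sqrt{10} + \sqrt{-16}\right) 60 = \left(\sqrt{10} + 4 i\right) 60 = 60 \sqrt{10} + 240 i$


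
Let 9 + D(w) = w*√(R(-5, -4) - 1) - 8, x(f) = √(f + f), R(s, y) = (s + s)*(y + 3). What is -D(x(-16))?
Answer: 17 - 12*I*√2 ≈ 17.0 - 16.971*I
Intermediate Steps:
R(s, y) = 2*s*(3 + y) (R(s, y) = (2*s)*(3 + y) = 2*s*(3 + y))
x(f) = √2*√f (x(f) = √(2*f) = √2*√f)
D(w) = -17 + 3*w (D(w) = -9 + (w*√(2*(-5)*(3 - 4) - 1) - 8) = -9 + (w*√(2*(-5)*(-1) - 1) - 8) = -9 + (w*√(10 - 1) - 8) = -9 + (w*√9 - 8) = -9 + (w*3 - 8) = -9 + (3*w - 8) = -9 + (-8 + 3*w) = -17 + 3*w)
-D(x(-16)) = -(-17 + 3*(√2*√(-16))) = -(-17 + 3*(√2*(4*I))) = -(-17 + 3*(4*I*√2)) = -(-17 + 12*I*√2) = 17 - 12*I*√2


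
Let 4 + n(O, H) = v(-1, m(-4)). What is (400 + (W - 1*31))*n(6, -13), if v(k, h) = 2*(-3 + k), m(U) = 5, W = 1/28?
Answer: -30999/7 ≈ -4428.4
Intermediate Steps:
W = 1/28 ≈ 0.035714
v(k, h) = -6 + 2*k
n(O, H) = -12 (n(O, H) = -4 + (-6 + 2*(-1)) = -4 + (-6 - 2) = -4 - 8 = -12)
(400 + (W - 1*31))*n(6, -13) = (400 + (1/28 - 1*31))*(-12) = (400 + (1/28 - 31))*(-12) = (400 - 867/28)*(-12) = (10333/28)*(-12) = -30999/7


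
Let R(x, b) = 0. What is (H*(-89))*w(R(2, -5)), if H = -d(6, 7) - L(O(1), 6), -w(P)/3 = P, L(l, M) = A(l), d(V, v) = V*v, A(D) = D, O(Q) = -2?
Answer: 0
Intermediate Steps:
L(l, M) = l
w(P) = -3*P
H = -40 (H = -6*7 - 1*(-2) = -1*42 + 2 = -42 + 2 = -40)
(H*(-89))*w(R(2, -5)) = (-40*(-89))*(-3*0) = 3560*0 = 0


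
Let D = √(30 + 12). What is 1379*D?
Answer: 1379*√42 ≈ 8936.9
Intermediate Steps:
D = √42 ≈ 6.4807
1379*D = 1379*√42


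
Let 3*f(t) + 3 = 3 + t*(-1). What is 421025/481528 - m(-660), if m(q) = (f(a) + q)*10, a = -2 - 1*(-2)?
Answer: 3178505825/481528 ≈ 6600.9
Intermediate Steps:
a = 0 (a = -2 + 2 = 0)
f(t) = -t/3 (f(t) = -1 + (3 + t*(-1))/3 = -1 + (3 - t)/3 = -1 + (1 - t/3) = -t/3)
m(q) = 10*q (m(q) = (-⅓*0 + q)*10 = (0 + q)*10 = q*10 = 10*q)
421025/481528 - m(-660) = 421025/481528 - 10*(-660) = 421025*(1/481528) - 1*(-6600) = 421025/481528 + 6600 = 3178505825/481528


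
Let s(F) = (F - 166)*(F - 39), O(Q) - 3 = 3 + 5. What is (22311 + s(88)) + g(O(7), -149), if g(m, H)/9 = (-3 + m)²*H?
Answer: -67335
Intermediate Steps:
O(Q) = 11 (O(Q) = 3 + (3 + 5) = 3 + 8 = 11)
s(F) = (-166 + F)*(-39 + F)
g(m, H) = 9*H*(-3 + m)² (g(m, H) = 9*((-3 + m)²*H) = 9*(H*(-3 + m)²) = 9*H*(-3 + m)²)
(22311 + s(88)) + g(O(7), -149) = (22311 + (6474 + 88² - 205*88)) + 9*(-149)*(-3 + 11)² = (22311 + (6474 + 7744 - 18040)) + 9*(-149)*8² = (22311 - 3822) + 9*(-149)*64 = 18489 - 85824 = -67335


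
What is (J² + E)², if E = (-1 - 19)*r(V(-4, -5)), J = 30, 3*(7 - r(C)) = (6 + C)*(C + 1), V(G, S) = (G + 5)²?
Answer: 6553600/9 ≈ 7.2818e+5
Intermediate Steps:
V(G, S) = (5 + G)²
r(C) = 7 - (1 + C)*(6 + C)/3 (r(C) = 7 - (6 + C)*(C + 1)/3 = 7 - (6 + C)*(1 + C)/3 = 7 - (1 + C)*(6 + C)/3)
E = -140/3 (E = (-1 - 19)*(5 - 7*(5 - 4)²/3 - (5 - 4)⁴/3) = -20*(5 - 7/3*1² - (1²)²/3) = -20*(5 - 7/3*1 - ⅓*1²) = -20*(5 - 7/3 - ⅓*1) = -20*(5 - 7/3 - ⅓) = -20*7/3 = -140/3 ≈ -46.667)
(J² + E)² = (30² - 140/3)² = (900 - 140/3)² = (2560/3)² = 6553600/9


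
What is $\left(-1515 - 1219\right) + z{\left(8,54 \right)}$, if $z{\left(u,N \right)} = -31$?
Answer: $-2765$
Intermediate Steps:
$\left(-1515 - 1219\right) + z{\left(8,54 \right)} = \left(-1515 - 1219\right) - 31 = -2734 - 31 = -2765$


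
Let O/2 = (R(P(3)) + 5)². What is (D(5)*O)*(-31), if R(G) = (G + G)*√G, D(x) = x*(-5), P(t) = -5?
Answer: -736250 - 155000*I*√5 ≈ -7.3625e+5 - 3.4659e+5*I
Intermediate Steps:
D(x) = -5*x
R(G) = 2*G^(3/2) (R(G) = (2*G)*√G = 2*G^(3/2))
O = 2*(5 - 10*I*√5)² (O = 2*(2*(-5)^(3/2) + 5)² = 2*(2*(-5*I*√5) + 5)² = 2*(-10*I*√5 + 5)² = 2*(5 - 10*I*√5)² ≈ -950.0 - 447.21*I)
(D(5)*O)*(-31) = ((-5*5)*(-950 - 200*I*√5))*(-31) = -25*(-950 - 200*I*√5)*(-31) = (23750 + 5000*I*√5)*(-31) = -736250 - 155000*I*√5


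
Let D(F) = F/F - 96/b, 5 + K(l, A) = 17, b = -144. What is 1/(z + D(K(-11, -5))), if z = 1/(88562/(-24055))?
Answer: 265686/370645 ≈ 0.71682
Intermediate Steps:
K(l, A) = 12 (K(l, A) = -5 + 17 = 12)
D(F) = 5/3 (D(F) = F/F - 96/(-144) = 1 - 96*(-1/144) = 1 + ⅔ = 5/3)
z = -24055/88562 (z = 1/(88562*(-1/24055)) = 1/(-88562/24055) = -24055/88562 ≈ -0.27162)
1/(z + D(K(-11, -5))) = 1/(-24055/88562 + 5/3) = 1/(370645/265686) = 265686/370645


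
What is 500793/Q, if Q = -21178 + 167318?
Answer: 500793/146140 ≈ 3.4268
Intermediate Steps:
Q = 146140
500793/Q = 500793/146140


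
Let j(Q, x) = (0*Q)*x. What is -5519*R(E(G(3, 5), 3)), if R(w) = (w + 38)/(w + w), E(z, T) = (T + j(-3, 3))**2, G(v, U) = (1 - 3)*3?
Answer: -259393/18 ≈ -14411.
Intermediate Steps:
G(v, U) = -6 (G(v, U) = -2*3 = -6)
j(Q, x) = 0 (j(Q, x) = 0*x = 0)
E(z, T) = T**2 (E(z, T) = (T + 0)**2 = T**2)
R(w) = (38 + w)/(2*w) (R(w) = (38 + w)/((2*w)) = (38 + w)*(1/(2*w)) = (38 + w)/(2*w))
-5519*R(E(G(3, 5), 3)) = -5519*(38 + 3**2)/(2*(3**2)) = -5519*(38 + 9)/(2*9) = -5519*47/(2*9) = -5519*47/18 = -259393/18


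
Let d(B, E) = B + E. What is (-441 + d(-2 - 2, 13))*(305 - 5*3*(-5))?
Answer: -164160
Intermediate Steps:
(-441 + d(-2 - 2, 13))*(305 - 5*3*(-5)) = (-441 + ((-2 - 2) + 13))*(305 - 5*3*(-5)) = (-441 + (-4 + 13))*(305 - 15*(-5)) = (-441 + 9)*(305 + 75) = -432*380 = -164160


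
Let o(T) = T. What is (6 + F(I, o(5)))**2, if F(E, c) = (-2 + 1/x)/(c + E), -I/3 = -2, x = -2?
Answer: 16129/484 ≈ 33.324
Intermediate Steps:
I = 6 (I = -3*(-2) = 6)
F(E, c) = -5/(2*(E + c)) (F(E, c) = (-2 + 1/(-2))/(c + E) = (-2 - 1/2)/(E + c) = -5/(2*(E + c)))
(6 + F(I, o(5)))**2 = (6 - 5/(2*6 + 2*5))**2 = (6 - 5/(12 + 10))**2 = (6 - 5/22)**2 = (127/22)**2 = 16129/484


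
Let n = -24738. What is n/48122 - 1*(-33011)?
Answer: 794265302/24061 ≈ 33011.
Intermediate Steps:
n/48122 - 1*(-33011) = -24738/48122 - 1*(-33011) = -24738*1/48122 + 33011 = -12369/24061 + 33011 = 794265302/24061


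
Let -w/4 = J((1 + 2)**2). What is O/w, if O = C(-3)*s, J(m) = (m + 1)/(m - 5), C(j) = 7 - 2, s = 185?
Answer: -185/2 ≈ -92.500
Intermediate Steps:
C(j) = 5
J(m) = (1 + m)/(-5 + m)
w = -10 (w = -4*(1 + (1 + 2)**2)/(-5 + (1 + 2)**2) = -4*(1 + 3**2)/(-5 + 3**2) = -4*(1 + 9)/(-5 + 9) = -4*10/4 = -10 ≈ -10.000)
O = 925 (O = 5*185 = 925)
O/w = 925/(-10) = 925*(-1/10) = -185/2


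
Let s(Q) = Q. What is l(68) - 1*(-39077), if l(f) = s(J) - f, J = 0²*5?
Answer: 39009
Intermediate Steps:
J = 0 (J = 0*5 = 0)
l(f) = -f (l(f) = 0 - f = -f)
l(68) - 1*(-39077) = -1*68 - 1*(-39077) = -68 + 39077 = 39009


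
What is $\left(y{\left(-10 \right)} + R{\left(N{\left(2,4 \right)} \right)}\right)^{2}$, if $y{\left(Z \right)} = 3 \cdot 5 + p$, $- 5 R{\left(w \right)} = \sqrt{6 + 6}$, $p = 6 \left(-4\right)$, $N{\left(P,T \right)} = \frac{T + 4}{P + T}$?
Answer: $\frac{2037}{25} + \frac{36 \sqrt{3}}{5} \approx 93.951$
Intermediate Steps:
$N{\left(P,T \right)} = \frac{4 + T}{P + T}$
$p = -24$
$R{\left(w \right)} = - \frac{2 \sqrt{3}}{5}$ ($R{\left(w \right)} = - \frac{\sqrt{6 + 6}}{5} = - \frac{\sqrt{12}}{5} = - \frac{2 \sqrt{3}}{5}$)
$y{\left(Z \right)} = -9$ ($y{\left(Z \right)} = 3 \cdot 5 - 24 = 15 - 24 = -9$)
$\left(y{\left(-10 \right)} + R{\left(N{\left(2,4 \right)} \right)}\right)^{2} = \left(-9 - \frac{2 \sqrt{3}}{5}\right)^{2}$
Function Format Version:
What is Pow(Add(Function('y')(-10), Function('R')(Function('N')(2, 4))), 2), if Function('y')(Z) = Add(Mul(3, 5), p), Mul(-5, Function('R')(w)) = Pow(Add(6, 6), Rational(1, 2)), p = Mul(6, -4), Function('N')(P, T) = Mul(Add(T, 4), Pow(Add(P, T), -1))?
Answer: Add(Rational(2037, 25), Mul(Rational(36, 5), Pow(3, Rational(1, 2)))) ≈ 93.951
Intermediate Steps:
Function('N')(P, T) = Mul(Pow(Add(P, T), -1), Add(4, T)) (Function('N')(P, T) = Mul(Add(4, T), Pow(Add(P, T), -1)) = Mul(Pow(Add(P, T), -1), Add(4, T)))
p = -24
Function('R')(w) = Mul(Rational(-2, 5), Pow(3, Rational(1, 2))) (Function('R')(w) = Mul(Rational(-1, 5), Pow(Add(6, 6), Rational(1, 2))) = Mul(Rational(-1, 5), Pow(12, Rational(1, 2))) = Mul(Rational(-1, 5), Mul(2, Pow(3, Rational(1, 2)))) = Mul(Rational(-2, 5), Pow(3, Rational(1, 2))))
Function('y')(Z) = -9 (Function('y')(Z) = Add(Mul(3, 5), -24) = Add(15, -24) = -9)
Pow(Add(Function('y')(-10), Function('R')(Function('N')(2, 4))), 2) = Pow(Add(-9, Mul(Rational(-2, 5), Pow(3, Rational(1, 2)))), 2)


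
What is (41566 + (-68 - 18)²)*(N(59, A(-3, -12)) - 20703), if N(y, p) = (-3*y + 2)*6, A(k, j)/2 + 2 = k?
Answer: -1065070386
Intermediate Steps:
A(k, j) = -4 + 2*k
N(y, p) = 12 - 18*y (N(y, p) = (2 - 3*y)*6 = 12 - 18*y)
(41566 + (-68 - 18)²)*(N(59, A(-3, -12)) - 20703) = (41566 + (-68 - 18)²)*((12 - 18*59) - 20703) = (41566 + (-86)²)*((12 - 1062) - 20703) = (41566 + 7396)*(-1050 - 20703) = 48962*(-21753) = -1065070386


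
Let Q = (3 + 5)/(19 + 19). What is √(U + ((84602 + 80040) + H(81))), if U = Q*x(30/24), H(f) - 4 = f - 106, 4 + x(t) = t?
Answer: 6*√1650777/19 ≈ 405.73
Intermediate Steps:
x(t) = -4 + t
H(f) = -102 + f (H(f) = 4 + (f - 106) = 4 + (-106 + f) = -102 + f)
Q = 4/19 (Q = 8/38 = 8*(1/38) = 4/19 ≈ 0.21053)
U = -11/19 (U = 4*(-4 + 30/24)/19 = 4*(-4 + 30*(1/24))/19 = 4*(-4 + 5/4)/19 = (4/19)*(-11/4) = -11/19 ≈ -0.57895)
√(U + ((84602 + 80040) + H(81))) = √(-11/19 + ((84602 + 80040) + (-102 + 81))) = √(-11/19 + (164642 - 21)) = √(-11/19 + 164621) = √(3127788/19) = 6*√1650777/19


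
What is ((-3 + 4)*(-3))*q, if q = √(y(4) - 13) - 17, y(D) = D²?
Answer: 51 - 3*√3 ≈ 45.804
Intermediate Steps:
q = -17 + √3 (q = √(4² - 13) - 17 = √(16 - 13) - 17 = √3 - 17 = -17 + √3 ≈ -15.268)
((-3 + 4)*(-3))*q = ((-3 + 4)*(-3))*(-17 + √3) = (1*(-3))*(-17 + √3) = -3*(-17 + √3) = 51 - 3*√3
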